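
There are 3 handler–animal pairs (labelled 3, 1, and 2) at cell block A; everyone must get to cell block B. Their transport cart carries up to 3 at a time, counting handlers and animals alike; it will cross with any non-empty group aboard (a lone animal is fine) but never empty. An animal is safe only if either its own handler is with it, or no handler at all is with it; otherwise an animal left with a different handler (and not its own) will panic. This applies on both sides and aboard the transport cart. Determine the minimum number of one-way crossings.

Counting alone: each trip to cell block B takes at most 3 across and each return brings at least 1 back, so after t trips out (and t−1 returns) at most 3t − (t−1) of the 6 are across; that first reaches 6 at t = 3, so at least 5 crossings are needed.
The plan below uses exactly 5 crossings, so it is optimal:
1. animal 3 and handler 3 cross → cell block B.
2. handler 3 crosses ← cell block A.
3. handler 1, handler 2, and handler 3 cross → cell block B.
4. animal 3 crosses ← cell block A.
5. animal 1, animal 2, and animal 3 cross → cell block B.

5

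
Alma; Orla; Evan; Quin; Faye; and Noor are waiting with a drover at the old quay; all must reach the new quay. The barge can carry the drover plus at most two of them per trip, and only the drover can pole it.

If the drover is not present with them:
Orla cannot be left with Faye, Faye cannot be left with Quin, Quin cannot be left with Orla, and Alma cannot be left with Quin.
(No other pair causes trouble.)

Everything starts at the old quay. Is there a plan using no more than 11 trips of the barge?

Yes

Yes — this plan uses 9 crossings (≤ 11):
1. Drover goes to the new quay with Orla and Quin.  [the old quay: Alma, Evan, Faye, Noor | the new quay: Orla, Quin]
2. Drover goes back to the old quay with Orla.  [the old quay: Alma, Evan, Faye, Noor, Orla | the new quay: Quin]
3. Drover goes to the new quay with Alma and Orla.  [the old quay: Evan, Faye, Noor | the new quay: Alma, Orla, Quin]
4. Drover goes back to the old quay with Quin.  [the old quay: Evan, Faye, Noor, Quin | the new quay: Alma, Orla]
5. Drover goes to the new quay with Evan and Quin.  [the old quay: Faye, Noor | the new quay: Alma, Evan, Orla, Quin]
6. Drover goes back to the old quay with Quin.  [the old quay: Faye, Noor, Quin | the new quay: Alma, Evan, Orla]
7. Drover goes to the new quay with Noor and Quin.  [the old quay: Faye | the new quay: Alma, Evan, Noor, Orla, Quin]
8. Drover goes back to the old quay with Quin.  [the old quay: Faye, Quin | the new quay: Alma, Evan, Noor, Orla]
9. Drover goes to the new quay with Faye and Quin.  [the old quay: — | the new quay: Alma, Evan, Faye, Noor, Orla, Quin]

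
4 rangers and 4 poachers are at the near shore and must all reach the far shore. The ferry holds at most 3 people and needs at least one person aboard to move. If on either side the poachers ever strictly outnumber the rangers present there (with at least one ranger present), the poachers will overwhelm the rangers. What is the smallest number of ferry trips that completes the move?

9

Counting alone: each trip to the far shore takes at most 3 across and each return brings at least 1 back, so after t trips out (and t−1 returns) at most 3t − (t−1) of the 8 are across; that first reaches 8 at t = 4, so at least 7 crossings are needed.
The safety rule pushes this higher. Following every safe sequence of crossings, the most of the 8 that can be at the far shore as the ferry arrives there on crossing 7 is 7 — never all 8.
So no plan with fewer than 9 crossings exists, and this one achieves 9:
1. 2 poachers → the far shore.  (the near shore: 4R 2P; the far shore: 0R 2P)
2. 1 poacher ← the near shore.  (the near shore: 4R 3P; the far shore: 0R 1P)
3. 3 poachers → the far shore.  (the near shore: 4R 0P; the far shore: 0R 4P)
4. 1 poacher ← the near shore.  (the near shore: 4R 1P; the far shore: 0R 3P)
5. 3 rangers → the far shore.  (the near shore: 1R 1P; the far shore: 3R 3P)
6. 1 ranger and 1 poacher ← the near shore.  (the near shore: 2R 2P; the far shore: 2R 2P)
7. 2 rangers → the far shore.  (the near shore: 0R 2P; the far shore: 4R 2P)
8. 1 poacher ← the near shore.  (the near shore: 0R 3P; the far shore: 4R 1P)
9. 3 poachers → the far shore.  (the near shore: 0R 0P; the far shore: 4R 4P)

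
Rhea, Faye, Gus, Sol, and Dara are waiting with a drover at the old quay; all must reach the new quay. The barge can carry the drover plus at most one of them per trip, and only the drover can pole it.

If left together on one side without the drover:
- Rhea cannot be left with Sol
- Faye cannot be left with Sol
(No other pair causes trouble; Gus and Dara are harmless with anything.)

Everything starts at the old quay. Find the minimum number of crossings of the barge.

Counting alone: the drover can take at most 1 across per trip to the new quay, so moving all 5 needs at least 5 loaded trips out, with a return between consecutive ones — at least 9 crossings.
The safety rule pushes this higher. Following every safe sequence of crossings, the most of the 5 that can be at the new quay as the barge arrives there on crossing 9 is 4 — never all 5.
So no plan with fewer than 11 crossings exists, and this one achieves 11:
1. Drover goes to the new quay with Sol.
2. Drover goes back to the old quay alone.
3. Drover goes to the new quay with Rhea.
4. Drover goes back to the old quay with Sol.
5. Drover goes to the new quay with Faye.
6. Drover goes back to the old quay alone.
7. Drover goes to the new quay with Gus.
8. Drover goes back to the old quay alone.
9. Drover goes to the new quay with Dara.
10. Drover goes back to the old quay alone.
11. Drover goes to the new quay with Sol.

11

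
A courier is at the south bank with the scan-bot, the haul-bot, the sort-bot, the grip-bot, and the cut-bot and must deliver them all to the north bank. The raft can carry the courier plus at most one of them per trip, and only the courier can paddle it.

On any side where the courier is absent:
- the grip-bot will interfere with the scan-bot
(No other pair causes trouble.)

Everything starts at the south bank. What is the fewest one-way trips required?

Counting alone: the courier can take at most 1 across per trip to the north bank, so moving all 5 needs at least 5 loaded trips out, with a return between consecutive ones — at least 9 crossings.
The plan below uses exactly 9 crossings, so it is optimal:
1. Courier goes to the north bank with the scan-bot.
2. Courier goes back to the south bank alone.
3. Courier goes to the north bank with the haul-bot.
4. Courier goes back to the south bank alone.
5. Courier goes to the north bank with the sort-bot.
6. Courier goes back to the south bank alone.
7. Courier goes to the north bank with the cut-bot.
8. Courier goes back to the south bank alone.
9. Courier goes to the north bank with the grip-bot.

9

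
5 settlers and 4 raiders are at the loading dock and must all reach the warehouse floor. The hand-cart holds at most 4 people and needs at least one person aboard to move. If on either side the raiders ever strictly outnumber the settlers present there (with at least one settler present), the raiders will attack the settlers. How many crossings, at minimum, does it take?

5

Counting alone: each trip to the warehouse floor takes at most 4 across and each return brings at least 1 back, so after t trips out (and t−1 returns) at most 4t − (t−1) of the 9 are across; that first reaches 9 at t = 3, so at least 5 crossings are needed.
The plan below uses exactly 5 crossings, so it is optimal:
1. 3 raiders → the warehouse floor.  (the loading dock: 5S 1R; the warehouse floor: 0S 3R)
2. 1 raider ← the loading dock.  (the loading dock: 5S 2R; the warehouse floor: 0S 2R)
3. 3 settlers and 1 raider → the warehouse floor.  (the loading dock: 2S 1R; the warehouse floor: 3S 3R)
4. 1 raider ← the loading dock.  (the loading dock: 2S 2R; the warehouse floor: 3S 2R)
5. 2 settlers and 2 raiders → the warehouse floor.  (the loading dock: 0S 0R; the warehouse floor: 5S 4R)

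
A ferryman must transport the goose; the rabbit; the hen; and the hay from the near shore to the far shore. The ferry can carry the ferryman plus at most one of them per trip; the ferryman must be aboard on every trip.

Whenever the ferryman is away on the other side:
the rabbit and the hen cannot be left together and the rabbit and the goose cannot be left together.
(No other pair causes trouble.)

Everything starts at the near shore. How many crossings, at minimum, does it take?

Counting alone: the ferryman can take at most 1 across per trip to the far shore, so moving all 4 needs at least 4 loaded trips out, with a return between consecutive ones — at least 7 crossings.
The safety rule pushes this higher. Following every safe sequence of crossings, the most of the 4 that can be at the far shore as the ferry arrives there on crossing 7 is 3 — never all 4.
So no plan with fewer than 9 crossings exists, and this one achieves 9:
1. Ferryman goes to the far shore with the rabbit.  [the near shore: the goose, the hay, the hen | the far shore: the rabbit]
2. Ferryman goes back to the near shore alone.  [the near shore: the goose, the hay, the hen | the far shore: the rabbit]
3. Ferryman goes to the far shore with the goose.  [the near shore: the hay, the hen | the far shore: the goose, the rabbit]
4. Ferryman goes back to the near shore with the rabbit.  [the near shore: the hay, the hen, the rabbit | the far shore: the goose]
5. Ferryman goes to the far shore with the hen.  [the near shore: the hay, the rabbit | the far shore: the goose, the hen]
6. Ferryman goes back to the near shore alone.  [the near shore: the hay, the rabbit | the far shore: the goose, the hen]
7. Ferryman goes to the far shore with the hay.  [the near shore: the rabbit | the far shore: the goose, the hay, the hen]
8. Ferryman goes back to the near shore alone.  [the near shore: the rabbit | the far shore: the goose, the hay, the hen]
9. Ferryman goes to the far shore with the rabbit.  [the near shore: — | the far shore: the goose, the hay, the hen, the rabbit]

9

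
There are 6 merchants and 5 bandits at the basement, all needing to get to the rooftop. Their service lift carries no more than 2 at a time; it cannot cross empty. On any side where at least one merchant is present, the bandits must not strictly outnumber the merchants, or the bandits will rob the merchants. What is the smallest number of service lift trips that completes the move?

19

Counting alone: each trip to the rooftop takes at most 2 across and each return brings at least 1 back, so after t trips out (and t−1 returns) at most 2t − (t−1) of the 11 are across; that first reaches 11 at t = 10, so at least 19 crossings are needed.
The plan below uses exactly 19 crossings, so it is optimal:
1. 2 bandits → the rooftop.  (the basement: 6M 3B; the rooftop: 0M 2B)
2. 1 bandit ← the basement.  (the basement: 6M 4B; the rooftop: 0M 1B)
3. 2 bandits → the rooftop.  (the basement: 6M 2B; the rooftop: 0M 3B)
4. 1 bandit ← the basement.  (the basement: 6M 3B; the rooftop: 0M 2B)
5. 2 merchants → the rooftop.  (the basement: 4M 3B; the rooftop: 2M 2B)
6. 1 bandit ← the basement.  (the basement: 4M 4B; the rooftop: 2M 1B)
7. 1 merchant and 1 bandit → the rooftop.  (the basement: 3M 3B; the rooftop: 3M 2B)
8. 1 merchant ← the basement.  (the basement: 4M 3B; the rooftop: 2M 2B)
9. 1 merchant and 1 bandit → the rooftop.  (the basement: 3M 2B; the rooftop: 3M 3B)
10. 1 bandit ← the basement.  (the basement: 3M 3B; the rooftop: 3M 2B)
11. 1 merchant and 1 bandit → the rooftop.  (the basement: 2M 2B; the rooftop: 4M 3B)
12. 1 merchant ← the basement.  (the basement: 3M 2B; the rooftop: 3M 3B)
13. 1 merchant and 1 bandit → the rooftop.  (the basement: 2M 1B; the rooftop: 4M 4B)
14. 1 bandit ← the basement.  (the basement: 2M 2B; the rooftop: 4M 3B)
15. 1 merchant and 1 bandit → the rooftop.  (the basement: 1M 1B; the rooftop: 5M 4B)
16. 1 merchant ← the basement.  (the basement: 2M 1B; the rooftop: 4M 4B)
17. 1 merchant and 1 bandit → the rooftop.  (the basement: 1M 0B; the rooftop: 5M 5B)
18. 1 bandit ← the basement.  (the basement: 1M 1B; the rooftop: 5M 4B)
19. 1 merchant and 1 bandit → the rooftop.  (the basement: 0M 0B; the rooftop: 6M 5B)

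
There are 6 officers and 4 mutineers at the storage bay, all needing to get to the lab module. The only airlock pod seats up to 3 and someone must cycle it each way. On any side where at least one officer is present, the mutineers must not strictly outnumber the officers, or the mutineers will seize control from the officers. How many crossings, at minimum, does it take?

9

Counting alone: each trip to the lab module takes at most 3 across and each return brings at least 1 back, so after t trips out (and t−1 returns) at most 3t − (t−1) of the 10 are across; that first reaches 10 at t = 5, so at least 9 crossings are needed.
The plan below uses exactly 9 crossings, so it is optimal:
1. 2 mutineers → the lab module.  (the storage bay: 6O 2M; the lab module: 0O 2M)
2. 1 mutineer ← the storage bay.  (the storage bay: 6O 3M; the lab module: 0O 1M)
3. 3 mutineers → the lab module.  (the storage bay: 6O 0M; the lab module: 0O 4M)
4. 1 mutineer ← the storage bay.  (the storage bay: 6O 1M; the lab module: 0O 3M)
5. 3 officers → the lab module.  (the storage bay: 3O 1M; the lab module: 3O 3M)
6. 1 mutineer ← the storage bay.  (the storage bay: 3O 2M; the lab module: 3O 2M)
7. 1 officer and 2 mutineers → the lab module.  (the storage bay: 2O 0M; the lab module: 4O 4M)
8. 1 mutineer ← the storage bay.  (the storage bay: 2O 1M; the lab module: 4O 3M)
9. 2 officers and 1 mutineer → the lab module.  (the storage bay: 0O 0M; the lab module: 6O 4M)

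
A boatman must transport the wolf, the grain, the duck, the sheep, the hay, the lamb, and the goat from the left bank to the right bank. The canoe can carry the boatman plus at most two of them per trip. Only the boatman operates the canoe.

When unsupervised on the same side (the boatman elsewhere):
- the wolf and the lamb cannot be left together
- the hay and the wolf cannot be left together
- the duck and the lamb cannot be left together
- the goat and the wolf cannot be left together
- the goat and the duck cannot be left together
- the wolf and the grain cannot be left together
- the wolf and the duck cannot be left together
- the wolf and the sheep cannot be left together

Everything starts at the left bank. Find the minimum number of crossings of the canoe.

Counting alone: the boatman can take at most 2 across per trip to the right bank, so moving all 7 needs at least 4 loaded trips out, with a return between consecutive ones — at least 7 crossings.
The safety rule pushes this higher. Following every safe sequence of crossings, the most of the 7 that can be at the right bank as the canoe arrives there on crossings 7, 9 is 5, 6 respectively — never all 7.
So no plan with fewer than 11 crossings exists, and this one achieves 11:
1. Boatman goes to the right bank with the duck and the wolf.
2. Boatman goes back to the left bank with the wolf.
3. Boatman goes to the right bank with the grain and the wolf.
4. Boatman goes back to the left bank with the wolf.
5. Boatman goes to the right bank with the sheep and the wolf.
6. Boatman goes back to the left bank with the wolf.
7. Boatman goes to the right bank with the hay and the wolf.
8. Boatman goes back to the left bank with the wolf.
9. Boatman goes to the right bank with the goat and the lamb.
10. Boatman goes back to the left bank with the duck.
11. Boatman goes to the right bank with the duck and the wolf.

11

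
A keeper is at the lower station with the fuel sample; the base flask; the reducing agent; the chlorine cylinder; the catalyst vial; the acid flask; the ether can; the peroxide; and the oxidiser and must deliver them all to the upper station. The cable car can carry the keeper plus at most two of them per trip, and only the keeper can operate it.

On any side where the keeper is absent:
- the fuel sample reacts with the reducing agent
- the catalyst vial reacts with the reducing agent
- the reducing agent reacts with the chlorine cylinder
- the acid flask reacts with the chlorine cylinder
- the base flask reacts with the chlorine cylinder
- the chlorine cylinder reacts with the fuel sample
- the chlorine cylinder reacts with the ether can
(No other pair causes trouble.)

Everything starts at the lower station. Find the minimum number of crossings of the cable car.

Counting alone: the keeper can take at most 2 across per trip to the upper station, so moving all 9 needs at least 5 loaded trips out, with a return between consecutive ones — at least 9 crossings.
The safety rule pushes this higher. Following every safe sequence of crossings, the most of the 9 that can be at the upper station as the cable car arrives there on crossings 9, 11, 13 is 6, 7, 8 respectively — never all 9.
So no plan with fewer than 15 crossings exists, and this one achieves 15:
1. Keeper goes to the upper station with the chlorine cylinder and the reducing agent.  [the lower station: the acid flask, the base flask, the catalyst vial, the ether can, the fuel sample, the oxidiser, the peroxide | the upper station: the chlorine cylinder, the reducing agent]
2. Keeper goes back to the lower station with the reducing agent.  [the lower station: the acid flask, the base flask, the catalyst vial, the ether can, the fuel sample, the oxidiser, the peroxide, the reducing agent | the upper station: the chlorine cylinder]
3. Keeper goes to the upper station with the catalyst vial and the fuel sample.  [the lower station: the acid flask, the base flask, the ether can, the oxidiser, the peroxide, the reducing agent | the upper station: the catalyst vial, the chlorine cylinder, the fuel sample]
4. Keeper goes back to the lower station with the fuel sample.  [the lower station: the acid flask, the base flask, the ether can, the fuel sample, the oxidiser, the peroxide, the reducing agent | the upper station: the catalyst vial, the chlorine cylinder]
5. Keeper goes to the upper station with the base flask and the fuel sample.  [the lower station: the acid flask, the ether can, the oxidiser, the peroxide, the reducing agent | the upper station: the base flask, the catalyst vial, the chlorine cylinder, the fuel sample]
6. Keeper goes back to the lower station with the chlorine cylinder.  [the lower station: the acid flask, the chlorine cylinder, the ether can, the oxidiser, the peroxide, the reducing agent | the upper station: the base flask, the catalyst vial, the fuel sample]
7. Keeper goes to the upper station with the acid flask and the chlorine cylinder.  [the lower station: the ether can, the oxidiser, the peroxide, the reducing agent | the upper station: the acid flask, the base flask, the catalyst vial, the chlorine cylinder, the fuel sample]
8. Keeper goes back to the lower station with the chlorine cylinder.  [the lower station: the chlorine cylinder, the ether can, the oxidiser, the peroxide, the reducing agent | the upper station: the acid flask, the base flask, the catalyst vial, the fuel sample]
9. Keeper goes to the upper station with the ether can and the reducing agent.  [the lower station: the chlorine cylinder, the oxidiser, the peroxide | the upper station: the acid flask, the base flask, the catalyst vial, the ether can, the fuel sample, the reducing agent]
10. Keeper goes back to the lower station with the reducing agent.  [the lower station: the chlorine cylinder, the oxidiser, the peroxide, the reducing agent | the upper station: the acid flask, the base flask, the catalyst vial, the ether can, the fuel sample]
11. Keeper goes to the upper station with the peroxide and the reducing agent.  [the lower station: the chlorine cylinder, the oxidiser | the upper station: the acid flask, the base flask, the catalyst vial, the ether can, the fuel sample, the peroxide, the reducing agent]
12. Keeper goes back to the lower station with the reducing agent.  [the lower station: the chlorine cylinder, the oxidiser, the reducing agent | the upper station: the acid flask, the base flask, the catalyst vial, the ether can, the fuel sample, the peroxide]
13. Keeper goes to the upper station with the oxidiser and the reducing agent.  [the lower station: the chlorine cylinder | the upper station: the acid flask, the base flask, the catalyst vial, the ether can, the fuel sample, the oxidiser, the peroxide, the reducing agent]
14. Keeper goes back to the lower station with the reducing agent.  [the lower station: the chlorine cylinder, the reducing agent | the upper station: the acid flask, the base flask, the catalyst vial, the ether can, the fuel sample, the oxidiser, the peroxide]
15. Keeper goes to the upper station with the chlorine cylinder and the reducing agent.  [the lower station: — | the upper station: the acid flask, the base flask, the catalyst vial, the chlorine cylinder, the ether can, the fuel sample, the oxidiser, the peroxide, the reducing agent]

15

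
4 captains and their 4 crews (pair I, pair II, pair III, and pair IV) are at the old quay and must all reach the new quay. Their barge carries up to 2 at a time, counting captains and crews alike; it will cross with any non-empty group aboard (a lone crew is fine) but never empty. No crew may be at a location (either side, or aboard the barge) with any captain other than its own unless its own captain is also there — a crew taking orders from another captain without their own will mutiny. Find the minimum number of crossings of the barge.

impossible

Following every safe sequence of crossings from the start, the most of the 8 that can be at the new quay as the barge arrives there on crossings 1, 3, 5 is 2, 3, 4 respectively; the best ever achieved is 4 of 8.
From crossing 7 on, no configuration arises that was not already reachable earlier: only 44 distinct safe configurations (who is on which side, and where the barge is) can ever be reached, none of them has everyone across, and every continuation just revisits them. So no valid plan exists.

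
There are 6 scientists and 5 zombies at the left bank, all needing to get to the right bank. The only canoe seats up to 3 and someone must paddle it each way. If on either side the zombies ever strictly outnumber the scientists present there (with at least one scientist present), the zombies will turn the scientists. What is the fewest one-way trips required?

9

Counting alone: each trip to the right bank takes at most 3 across and each return brings at least 1 back, so after t trips out (and t−1 returns) at most 3t − (t−1) of the 11 are across; that first reaches 11 at t = 5, so at least 9 crossings are needed.
The plan below uses exactly 9 crossings, so it is optimal:
1. 3 zombies → the right bank.  (the left bank: 6S 2Z; the right bank: 0S 3Z)
2. 1 zombie ← the left bank.  (the left bank: 6S 3Z; the right bank: 0S 2Z)
3. 3 scientists → the right bank.  (the left bank: 3S 3Z; the right bank: 3S 2Z)
4. 1 scientist ← the left bank.  (the left bank: 4S 3Z; the right bank: 2S 2Z)
5. 2 scientists and 1 zombie → the right bank.  (the left bank: 2S 2Z; the right bank: 4S 3Z)
6. 1 scientist ← the left bank.  (the left bank: 3S 2Z; the right bank: 3S 3Z)
7. 2 scientists and 1 zombie → the right bank.  (the left bank: 1S 1Z; the right bank: 5S 4Z)
8. 1 scientist ← the left bank.  (the left bank: 2S 1Z; the right bank: 4S 4Z)
9. 2 scientists and 1 zombie → the right bank.  (the left bank: 0S 0Z; the right bank: 6S 5Z)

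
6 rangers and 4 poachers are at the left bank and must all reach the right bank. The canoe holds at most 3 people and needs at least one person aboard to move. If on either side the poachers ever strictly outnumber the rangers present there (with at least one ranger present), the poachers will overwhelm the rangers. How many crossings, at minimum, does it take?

Counting alone: each trip to the right bank takes at most 3 across and each return brings at least 1 back, so after t trips out (and t−1 returns) at most 3t − (t−1) of the 10 are across; that first reaches 10 at t = 5, so at least 9 crossings are needed.
The plan below uses exactly 9 crossings, so it is optimal:
1. 2 poachers → the right bank.  (the left bank: 6R 2P; the right bank: 0R 2P)
2. 1 poacher ← the left bank.  (the left bank: 6R 3P; the right bank: 0R 1P)
3. 3 poachers → the right bank.  (the left bank: 6R 0P; the right bank: 0R 4P)
4. 1 poacher ← the left bank.  (the left bank: 6R 1P; the right bank: 0R 3P)
5. 3 rangers → the right bank.  (the left bank: 3R 1P; the right bank: 3R 3P)
6. 1 poacher ← the left bank.  (the left bank: 3R 2P; the right bank: 3R 2P)
7. 1 ranger and 2 poachers → the right bank.  (the left bank: 2R 0P; the right bank: 4R 4P)
8. 1 poacher ← the left bank.  (the left bank: 2R 1P; the right bank: 4R 3P)
9. 2 rangers and 1 poacher → the right bank.  (the left bank: 0R 0P; the right bank: 6R 4P)

9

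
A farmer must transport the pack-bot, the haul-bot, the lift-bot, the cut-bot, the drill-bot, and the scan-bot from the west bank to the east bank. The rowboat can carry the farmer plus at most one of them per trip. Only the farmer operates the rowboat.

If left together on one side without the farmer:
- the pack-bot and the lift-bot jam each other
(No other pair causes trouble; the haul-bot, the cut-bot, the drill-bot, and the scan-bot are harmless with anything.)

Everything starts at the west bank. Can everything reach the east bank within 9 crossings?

Counting alone: the farmer can take at most 1 across per trip to the east bank, so moving all 6 needs at least 6 loaded trips out, with a return between consecutive ones — at least 11 crossings.
Since 9 < 11, 9 crossings cannot be enough. (The shortest complete plan in fact takes 11:)
1. Farmer goes to the east bank with the pack-bot.  [the west bank: the cut-bot, the drill-bot, the haul-bot, the lift-bot, the scan-bot | the east bank: the pack-bot]
2. Farmer goes back to the west bank alone.  [the west bank: the cut-bot, the drill-bot, the haul-bot, the lift-bot, the scan-bot | the east bank: the pack-bot]
3. Farmer goes to the east bank with the haul-bot.  [the west bank: the cut-bot, the drill-bot, the lift-bot, the scan-bot | the east bank: the haul-bot, the pack-bot]
4. Farmer goes back to the west bank alone.  [the west bank: the cut-bot, the drill-bot, the lift-bot, the scan-bot | the east bank: the haul-bot, the pack-bot]
5. Farmer goes to the east bank with the cut-bot.  [the west bank: the drill-bot, the lift-bot, the scan-bot | the east bank: the cut-bot, the haul-bot, the pack-bot]
6. Farmer goes back to the west bank alone.  [the west bank: the drill-bot, the lift-bot, the scan-bot | the east bank: the cut-bot, the haul-bot, the pack-bot]
7. Farmer goes to the east bank with the drill-bot.  [the west bank: the lift-bot, the scan-bot | the east bank: the cut-bot, the drill-bot, the haul-bot, the pack-bot]
8. Farmer goes back to the west bank alone.  [the west bank: the lift-bot, the scan-bot | the east bank: the cut-bot, the drill-bot, the haul-bot, the pack-bot]
9. Farmer goes to the east bank with the scan-bot.  [the west bank: the lift-bot | the east bank: the cut-bot, the drill-bot, the haul-bot, the pack-bot, the scan-bot]
10. Farmer goes back to the west bank alone.  [the west bank: the lift-bot | the east bank: the cut-bot, the drill-bot, the haul-bot, the pack-bot, the scan-bot]
11. Farmer goes to the east bank with the lift-bot.  [the west bank: — | the east bank: the cut-bot, the drill-bot, the haul-bot, the lift-bot, the pack-bot, the scan-bot]

No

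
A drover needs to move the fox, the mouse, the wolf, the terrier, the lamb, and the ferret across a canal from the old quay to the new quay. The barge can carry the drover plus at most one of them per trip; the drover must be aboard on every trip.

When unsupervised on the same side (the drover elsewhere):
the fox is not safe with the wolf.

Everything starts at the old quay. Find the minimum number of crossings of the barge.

11

Counting alone: the drover can take at most 1 across per trip to the new quay, so moving all 6 needs at least 6 loaded trips out, with a return between consecutive ones — at least 11 crossings.
The plan below uses exactly 11 crossings, so it is optimal:
1. Drover goes to the new quay with the fox.  [the old quay: the ferret, the lamb, the mouse, the terrier, the wolf | the new quay: the fox]
2. Drover goes back to the old quay alone.  [the old quay: the ferret, the lamb, the mouse, the terrier, the wolf | the new quay: the fox]
3. Drover goes to the new quay with the mouse.  [the old quay: the ferret, the lamb, the terrier, the wolf | the new quay: the fox, the mouse]
4. Drover goes back to the old quay alone.  [the old quay: the ferret, the lamb, the terrier, the wolf | the new quay: the fox, the mouse]
5. Drover goes to the new quay with the terrier.  [the old quay: the ferret, the lamb, the wolf | the new quay: the fox, the mouse, the terrier]
6. Drover goes back to the old quay alone.  [the old quay: the ferret, the lamb, the wolf | the new quay: the fox, the mouse, the terrier]
7. Drover goes to the new quay with the lamb.  [the old quay: the ferret, the wolf | the new quay: the fox, the lamb, the mouse, the terrier]
8. Drover goes back to the old quay alone.  [the old quay: the ferret, the wolf | the new quay: the fox, the lamb, the mouse, the terrier]
9. Drover goes to the new quay with the ferret.  [the old quay: the wolf | the new quay: the ferret, the fox, the lamb, the mouse, the terrier]
10. Drover goes back to the old quay alone.  [the old quay: the wolf | the new quay: the ferret, the fox, the lamb, the mouse, the terrier]
11. Drover goes to the new quay with the wolf.  [the old quay: — | the new quay: the ferret, the fox, the lamb, the mouse, the terrier, the wolf]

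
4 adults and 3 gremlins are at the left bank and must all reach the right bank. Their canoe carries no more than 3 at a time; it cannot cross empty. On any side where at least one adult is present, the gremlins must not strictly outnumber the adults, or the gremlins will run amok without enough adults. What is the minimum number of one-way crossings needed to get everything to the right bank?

5

Counting alone: each trip to the right bank takes at most 3 across and each return brings at least 1 back, so after t trips out (and t−1 returns) at most 3t − (t−1) of the 7 are across; that first reaches 7 at t = 3, so at least 5 crossings are needed.
The plan below uses exactly 5 crossings, so it is optimal:
1. 3 gremlins → the right bank.  (the left bank: 4A 0G; the right bank: 0A 3G)
2. 1 gremlin ← the left bank.  (the left bank: 4A 1G; the right bank: 0A 2G)
3. 3 adults → the right bank.  (the left bank: 1A 1G; the right bank: 3A 2G)
4. 1 adult ← the left bank.  (the left bank: 2A 1G; the right bank: 2A 2G)
5. 2 adults and 1 gremlin → the right bank.  (the left bank: 0A 0G; the right bank: 4A 3G)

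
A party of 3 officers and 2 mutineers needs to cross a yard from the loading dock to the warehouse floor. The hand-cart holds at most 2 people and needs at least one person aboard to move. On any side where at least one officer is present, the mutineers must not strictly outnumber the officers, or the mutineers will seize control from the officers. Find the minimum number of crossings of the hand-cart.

7

Counting alone: each trip to the warehouse floor takes at most 2 across and each return brings at least 1 back, so after t trips out (and t−1 returns) at most 2t − (t−1) of the 5 are across; that first reaches 5 at t = 4, so at least 7 crossings are needed.
The plan below uses exactly 7 crossings, so it is optimal:
1. 2 mutineers → the warehouse floor.  (the loading dock: 3O 0M; the warehouse floor: 0O 2M)
2. 1 mutineer ← the loading dock.  (the loading dock: 3O 1M; the warehouse floor: 0O 1M)
3. 2 officers → the warehouse floor.  (the loading dock: 1O 1M; the warehouse floor: 2O 1M)
4. 1 officer ← the loading dock.  (the loading dock: 2O 1M; the warehouse floor: 1O 1M)
5. 1 officer and 1 mutineer → the warehouse floor.  (the loading dock: 1O 0M; the warehouse floor: 2O 2M)
6. 1 mutineer ← the loading dock.  (the loading dock: 1O 1M; the warehouse floor: 2O 1M)
7. 1 officer and 1 mutineer → the warehouse floor.  (the loading dock: 0O 0M; the warehouse floor: 3O 2M)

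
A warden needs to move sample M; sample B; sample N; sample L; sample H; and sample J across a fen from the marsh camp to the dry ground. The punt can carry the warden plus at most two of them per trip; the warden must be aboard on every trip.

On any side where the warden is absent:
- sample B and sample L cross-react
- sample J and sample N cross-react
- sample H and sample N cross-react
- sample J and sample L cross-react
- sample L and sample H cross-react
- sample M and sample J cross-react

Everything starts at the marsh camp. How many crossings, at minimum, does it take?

impossible

Whatever the first load, the items left behind include a forbidden pair without the warden. No opening move is safe, so no plan exists.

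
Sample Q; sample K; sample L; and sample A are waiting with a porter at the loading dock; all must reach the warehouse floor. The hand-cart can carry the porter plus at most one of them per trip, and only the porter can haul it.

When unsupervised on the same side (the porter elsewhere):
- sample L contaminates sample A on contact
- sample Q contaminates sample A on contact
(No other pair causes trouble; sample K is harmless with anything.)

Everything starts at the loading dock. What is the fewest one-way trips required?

Counting alone: the porter can take at most 1 across per trip to the warehouse floor, so moving all 4 needs at least 4 loaded trips out, with a return between consecutive ones — at least 7 crossings.
The safety rule pushes this higher. Following every safe sequence of crossings, the most of the 4 that can be at the warehouse floor as the hand-cart arrives there on crossing 7 is 3 — never all 4.
So no plan with fewer than 9 crossings exists, and this one achieves 9:
1. Porter goes to the warehouse floor with sample A.
2. Porter goes back to the loading dock alone.
3. Porter goes to the warehouse floor with sample Q.
4. Porter goes back to the loading dock with sample A.
5. Porter goes to the warehouse floor with sample L.
6. Porter goes back to the loading dock alone.
7. Porter goes to the warehouse floor with sample K.
8. Porter goes back to the loading dock alone.
9. Porter goes to the warehouse floor with sample A.

9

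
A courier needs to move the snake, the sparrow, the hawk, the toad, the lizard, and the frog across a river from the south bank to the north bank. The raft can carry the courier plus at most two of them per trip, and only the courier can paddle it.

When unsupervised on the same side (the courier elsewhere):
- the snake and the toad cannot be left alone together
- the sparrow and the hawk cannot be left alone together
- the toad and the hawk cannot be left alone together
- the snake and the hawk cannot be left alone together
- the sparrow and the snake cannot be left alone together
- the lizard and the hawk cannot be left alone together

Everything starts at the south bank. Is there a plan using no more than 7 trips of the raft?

No

Counting alone: the courier can take at most 2 across per trip to the north bank, so moving all 6 needs at least 3 loaded trips out, with a return between consecutive ones — at least 5 crossings.
The safety rule pushes this higher. Following every safe sequence of crossings, the most of the 6 that can be at the north bank as the raft arrives there on crossings 5, 7 is 4, 5 respectively — never all 6.
So the move cannot be finished within 7 crossings. (The shortest complete plan takes 9:)
1. Courier goes to the north bank with the hawk and the snake.
2. Courier goes back to the south bank with the snake.
3. Courier goes to the north bank with the lizard and the snake.
4. Courier goes back to the south bank with the hawk.
5. Courier goes to the north bank with the sparrow and the toad.
6. Courier goes back to the south bank with the snake.
7. Courier goes to the north bank with the frog and the snake.
8. Courier goes back to the south bank with the snake.
9. Courier goes to the north bank with the hawk and the snake.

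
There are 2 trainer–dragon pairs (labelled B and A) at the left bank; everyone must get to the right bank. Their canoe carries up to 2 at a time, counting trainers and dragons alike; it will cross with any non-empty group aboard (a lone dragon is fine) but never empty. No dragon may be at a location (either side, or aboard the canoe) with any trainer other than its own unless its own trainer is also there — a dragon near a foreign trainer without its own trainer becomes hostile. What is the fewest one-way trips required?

5

Counting alone: each trip to the right bank takes at most 2 across and each return brings at least 1 back, so after t trips out (and t−1 returns) at most 2t − (t−1) of the 4 are across; that first reaches 4 at t = 3, so at least 5 crossings are needed.
The plan below uses exactly 5 crossings, so it is optimal:
1. dragon B and trainer B cross → the right bank.
2. trainer B crosses ← the left bank.
3. trainer A and trainer B cross → the right bank.
4. trainer A crosses ← the left bank.
5. dragon A and trainer A cross → the right bank.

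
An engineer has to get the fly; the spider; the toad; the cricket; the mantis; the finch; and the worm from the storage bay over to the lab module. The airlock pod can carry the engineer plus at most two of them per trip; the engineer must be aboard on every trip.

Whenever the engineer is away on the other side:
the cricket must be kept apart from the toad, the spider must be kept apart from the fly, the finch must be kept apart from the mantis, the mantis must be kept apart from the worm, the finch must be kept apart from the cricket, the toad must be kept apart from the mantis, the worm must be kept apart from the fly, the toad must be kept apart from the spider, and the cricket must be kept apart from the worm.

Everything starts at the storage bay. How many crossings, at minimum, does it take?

impossible

Whatever the first load, the items left behind include a forbidden pair without the engineer. No opening move is safe, so no plan exists.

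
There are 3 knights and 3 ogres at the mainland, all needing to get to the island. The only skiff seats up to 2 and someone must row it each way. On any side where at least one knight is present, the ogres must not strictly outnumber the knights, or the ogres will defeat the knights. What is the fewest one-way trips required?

11

Counting alone: each trip to the island takes at most 2 across and each return brings at least 1 back, so after t trips out (and t−1 returns) at most 2t − (t−1) of the 6 are across; that first reaches 6 at t = 5, so at least 9 crossings are needed.
The safety rule pushes this higher. Following every safe sequence of crossings, the most of the 6 that can be at the island as the skiff arrives there on crossing 9 is 5 — never all 6.
So no plan with fewer than 11 crossings exists, and this one achieves 11:
1. 2 ogres → the island.  (the mainland: 3K 1O; the island: 0K 2O)
2. 1 ogre ← the mainland.  (the mainland: 3K 2O; the island: 0K 1O)
3. 2 ogres → the island.  (the mainland: 3K 0O; the island: 0K 3O)
4. 1 ogre ← the mainland.  (the mainland: 3K 1O; the island: 0K 2O)
5. 2 knights → the island.  (the mainland: 1K 1O; the island: 2K 2O)
6. 1 knight and 1 ogre ← the mainland.  (the mainland: 2K 2O; the island: 1K 1O)
7. 2 knights → the island.  (the mainland: 0K 2O; the island: 3K 1O)
8. 1 ogre ← the mainland.  (the mainland: 0K 3O; the island: 3K 0O)
9. 2 ogres → the island.  (the mainland: 0K 1O; the island: 3K 2O)
10. 1 ogre ← the mainland.  (the mainland: 0K 2O; the island: 3K 1O)
11. 2 ogres → the island.  (the mainland: 0K 0O; the island: 3K 3O)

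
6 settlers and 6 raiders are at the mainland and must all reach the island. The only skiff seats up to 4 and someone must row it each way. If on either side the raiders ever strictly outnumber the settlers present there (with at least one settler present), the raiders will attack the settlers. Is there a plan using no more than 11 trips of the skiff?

Yes — this plan uses 9 crossings (≤ 11):
1. 2 raiders → the island.  (the mainland: 6S 4R; the island: 0S 2R)
2. 1 raider ← the mainland.  (the mainland: 6S 5R; the island: 0S 1R)
3. 4 raiders → the island.  (the mainland: 6S 1R; the island: 0S 5R)
4. 1 raider ← the mainland.  (the mainland: 6S 2R; the island: 0S 4R)
5. 4 settlers → the island.  (the mainland: 2S 2R; the island: 4S 4R)
6. 1 settler and 1 raider ← the mainland.  (the mainland: 3S 3R; the island: 3S 3R)
7. 2 settlers and 2 raiders → the island.  (the mainland: 1S 1R; the island: 5S 5R)
8. 1 settler and 1 raider ← the mainland.  (the mainland: 2S 2R; the island: 4S 4R)
9. 2 settlers and 2 raiders → the island.  (the mainland: 0S 0R; the island: 6S 6R)

Yes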